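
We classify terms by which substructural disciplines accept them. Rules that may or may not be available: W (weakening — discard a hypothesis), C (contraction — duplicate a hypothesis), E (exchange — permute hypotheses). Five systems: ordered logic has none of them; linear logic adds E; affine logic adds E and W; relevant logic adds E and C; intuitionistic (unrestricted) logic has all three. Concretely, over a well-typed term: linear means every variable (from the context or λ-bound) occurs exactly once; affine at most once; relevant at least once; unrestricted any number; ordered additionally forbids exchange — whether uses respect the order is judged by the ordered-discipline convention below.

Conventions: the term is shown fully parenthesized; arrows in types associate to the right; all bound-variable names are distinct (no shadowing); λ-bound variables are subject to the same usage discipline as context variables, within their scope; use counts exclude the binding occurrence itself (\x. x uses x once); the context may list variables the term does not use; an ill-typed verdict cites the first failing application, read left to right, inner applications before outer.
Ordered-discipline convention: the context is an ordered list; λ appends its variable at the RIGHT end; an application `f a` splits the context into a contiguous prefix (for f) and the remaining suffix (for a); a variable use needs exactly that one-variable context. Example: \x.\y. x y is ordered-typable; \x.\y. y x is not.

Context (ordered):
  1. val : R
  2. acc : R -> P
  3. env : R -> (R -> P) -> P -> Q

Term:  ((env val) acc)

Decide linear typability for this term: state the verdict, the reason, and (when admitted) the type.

yes — exactly-once usage across val, acc, env; term : P -> Q
counts: val ×1; acc ×1; env ×1
uses in reading order: env, val, acc
typing: well-typed — term : P -> Q
per-discipline verdicts: ordered ✗; linear ✓; affine ✓; relevant ✓; unrestricted ✓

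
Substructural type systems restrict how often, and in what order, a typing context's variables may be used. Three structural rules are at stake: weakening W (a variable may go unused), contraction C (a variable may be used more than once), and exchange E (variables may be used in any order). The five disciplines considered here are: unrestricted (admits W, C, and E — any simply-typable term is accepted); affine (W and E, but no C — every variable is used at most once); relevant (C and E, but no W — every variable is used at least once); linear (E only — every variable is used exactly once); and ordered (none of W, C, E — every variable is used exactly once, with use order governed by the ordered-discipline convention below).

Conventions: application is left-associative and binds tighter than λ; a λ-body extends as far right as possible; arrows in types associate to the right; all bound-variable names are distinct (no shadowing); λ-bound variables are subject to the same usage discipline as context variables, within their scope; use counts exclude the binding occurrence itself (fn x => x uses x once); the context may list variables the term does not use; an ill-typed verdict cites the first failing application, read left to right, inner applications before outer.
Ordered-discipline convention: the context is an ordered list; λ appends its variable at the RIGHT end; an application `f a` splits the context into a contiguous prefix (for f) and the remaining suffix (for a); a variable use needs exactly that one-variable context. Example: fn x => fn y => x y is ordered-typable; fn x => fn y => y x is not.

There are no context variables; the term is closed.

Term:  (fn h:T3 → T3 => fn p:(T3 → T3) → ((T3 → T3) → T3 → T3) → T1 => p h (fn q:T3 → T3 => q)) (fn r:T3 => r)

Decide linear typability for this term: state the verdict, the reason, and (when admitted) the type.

yes — each of h, p, q, r used exactly once; term : ((T3 → T3) → ((T3 → T3) → T3 → T3) → T1) → T1
counts: h (bound) ×1; p (bound) ×1; q (bound) ×1; r (bound) ×1
use order (left to right): p, h, q, r
typing: well-typed at ((T3 → T3) → ((T3 → T3) → T3 → T3) → T1) → T1
across the five disciplines: ordered ✗, linear ✓, affine ✓, relevant ✓, unrestricted ✓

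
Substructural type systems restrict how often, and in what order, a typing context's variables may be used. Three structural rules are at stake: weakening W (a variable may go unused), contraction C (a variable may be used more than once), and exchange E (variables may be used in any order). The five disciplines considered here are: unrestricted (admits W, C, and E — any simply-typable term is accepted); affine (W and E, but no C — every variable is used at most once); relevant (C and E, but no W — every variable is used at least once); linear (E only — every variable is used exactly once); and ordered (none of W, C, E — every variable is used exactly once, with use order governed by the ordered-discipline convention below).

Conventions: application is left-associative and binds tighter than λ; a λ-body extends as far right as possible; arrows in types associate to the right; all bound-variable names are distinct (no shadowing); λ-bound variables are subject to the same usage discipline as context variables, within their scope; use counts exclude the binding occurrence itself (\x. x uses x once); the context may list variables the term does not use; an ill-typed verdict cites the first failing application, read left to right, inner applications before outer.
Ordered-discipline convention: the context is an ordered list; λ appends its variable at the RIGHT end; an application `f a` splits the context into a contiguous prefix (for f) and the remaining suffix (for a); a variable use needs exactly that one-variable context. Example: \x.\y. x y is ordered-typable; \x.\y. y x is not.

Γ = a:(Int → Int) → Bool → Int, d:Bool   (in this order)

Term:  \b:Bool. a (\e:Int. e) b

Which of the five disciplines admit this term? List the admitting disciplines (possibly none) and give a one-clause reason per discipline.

admitted in: affine, unrestricted
counts: a=1, d=0, b (bound)=1, e (bound)=1
left-to-right use order: a, e, b
typing: well-typed at Bool → Int
ordered: ✗ — needs weakening: d unused
linear: ✗ — needs weakening: d unused
affine: ✓ — no duplicate uses among a, d, b, e
relevant: ✗ — needs weakening: d unused
unrestricted: ✓ — simply typable at Bool → Int; W, C, E all held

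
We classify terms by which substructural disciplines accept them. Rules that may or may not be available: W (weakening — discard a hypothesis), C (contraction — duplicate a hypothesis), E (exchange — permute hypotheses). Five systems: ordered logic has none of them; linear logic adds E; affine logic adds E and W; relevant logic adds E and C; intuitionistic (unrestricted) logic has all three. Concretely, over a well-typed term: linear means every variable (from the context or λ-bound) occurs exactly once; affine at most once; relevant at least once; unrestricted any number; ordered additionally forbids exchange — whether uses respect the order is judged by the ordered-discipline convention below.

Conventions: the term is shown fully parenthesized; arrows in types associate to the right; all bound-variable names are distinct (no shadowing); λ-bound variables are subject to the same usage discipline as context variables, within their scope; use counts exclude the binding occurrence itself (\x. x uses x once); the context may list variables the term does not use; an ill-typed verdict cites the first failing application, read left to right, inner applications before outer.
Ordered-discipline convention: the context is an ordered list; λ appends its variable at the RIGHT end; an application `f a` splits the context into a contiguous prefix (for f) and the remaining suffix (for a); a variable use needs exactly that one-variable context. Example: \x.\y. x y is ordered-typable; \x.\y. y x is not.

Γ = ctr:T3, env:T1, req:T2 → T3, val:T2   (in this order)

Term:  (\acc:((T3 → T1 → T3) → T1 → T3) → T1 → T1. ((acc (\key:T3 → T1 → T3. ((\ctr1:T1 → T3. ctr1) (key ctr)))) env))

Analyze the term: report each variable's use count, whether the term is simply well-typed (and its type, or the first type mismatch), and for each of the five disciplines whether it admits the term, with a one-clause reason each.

use counts: ctr ×1, env ×1, req ×0, val ×0, acc (bound) ×1, key (bound) ×1, ctr1 (bound) ×1
uses in reading order: acc, ctr1, key, ctr, env
typing: well-typed at (((T3 → T1 → T3) → T1 → T3) → T1 → T1) → T1
ordered: ✗, req, val never used (weakening)
linear: ✗, req, val never used (weakening)
affine: ✓, ctr, env, req, val, acc, key, ctr1: no repeats, contraction unneeded
relevant: ✗, req, val never used (weakening)
unrestricted: ✓, well-typed at (((T3 → T1 → T3) → T1 → T3) → T1 → T1) → T1; no restrictions here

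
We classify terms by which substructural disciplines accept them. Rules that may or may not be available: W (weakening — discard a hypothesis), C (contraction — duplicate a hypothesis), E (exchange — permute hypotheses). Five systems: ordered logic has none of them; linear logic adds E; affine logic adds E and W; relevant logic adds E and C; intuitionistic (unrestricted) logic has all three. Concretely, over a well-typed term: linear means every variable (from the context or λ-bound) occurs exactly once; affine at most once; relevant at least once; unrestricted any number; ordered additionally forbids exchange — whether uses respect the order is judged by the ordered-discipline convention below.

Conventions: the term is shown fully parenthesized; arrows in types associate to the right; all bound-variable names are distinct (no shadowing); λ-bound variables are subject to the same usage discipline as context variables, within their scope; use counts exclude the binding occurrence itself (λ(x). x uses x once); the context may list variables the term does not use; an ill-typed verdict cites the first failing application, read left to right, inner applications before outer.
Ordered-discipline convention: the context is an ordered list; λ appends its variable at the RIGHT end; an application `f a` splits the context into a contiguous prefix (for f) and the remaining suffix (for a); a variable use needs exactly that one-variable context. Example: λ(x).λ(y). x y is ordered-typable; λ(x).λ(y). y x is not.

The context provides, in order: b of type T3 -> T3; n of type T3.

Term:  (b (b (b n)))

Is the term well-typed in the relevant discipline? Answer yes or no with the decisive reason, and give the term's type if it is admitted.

yes — none of b, n goes unused; term : T3
use counts: b ×3, n ×1
uses in reading order: b, b, b, n
typing: ✓ — T3
all disciplines: ordered ✗; linear ✗; affine ✗; relevant ✓; unrestricted ✓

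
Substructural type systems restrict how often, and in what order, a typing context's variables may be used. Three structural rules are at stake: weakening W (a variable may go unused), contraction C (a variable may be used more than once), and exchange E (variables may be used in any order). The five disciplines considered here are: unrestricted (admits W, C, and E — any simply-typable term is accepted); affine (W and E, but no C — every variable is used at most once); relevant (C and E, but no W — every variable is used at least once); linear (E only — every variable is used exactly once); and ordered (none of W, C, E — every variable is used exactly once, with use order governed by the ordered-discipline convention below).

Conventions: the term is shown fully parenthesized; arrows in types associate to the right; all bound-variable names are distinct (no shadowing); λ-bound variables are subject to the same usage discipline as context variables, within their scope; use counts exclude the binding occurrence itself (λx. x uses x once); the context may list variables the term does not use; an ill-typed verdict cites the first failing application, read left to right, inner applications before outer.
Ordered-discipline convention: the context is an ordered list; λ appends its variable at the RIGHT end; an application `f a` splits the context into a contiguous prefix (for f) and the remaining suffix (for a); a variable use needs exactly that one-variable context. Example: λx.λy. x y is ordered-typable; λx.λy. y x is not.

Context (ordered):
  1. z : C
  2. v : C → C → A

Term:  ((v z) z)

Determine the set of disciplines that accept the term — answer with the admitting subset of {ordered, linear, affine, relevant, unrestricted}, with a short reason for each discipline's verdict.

admitted by: relevant, unrestricted
counts: z: 2×, v: 1×
use order (left to right): v, z, z
typing: the term checks, with type A
ordered ✗ (uses contraction: z ×2)
linear ✗ (uses contraction: z ×2)
affine ✗ (uses contraction: z ×2)
relevant ✓ (at least one use each (z, v))
unrestricted ✓ (type-checks (A) and nothing is barred)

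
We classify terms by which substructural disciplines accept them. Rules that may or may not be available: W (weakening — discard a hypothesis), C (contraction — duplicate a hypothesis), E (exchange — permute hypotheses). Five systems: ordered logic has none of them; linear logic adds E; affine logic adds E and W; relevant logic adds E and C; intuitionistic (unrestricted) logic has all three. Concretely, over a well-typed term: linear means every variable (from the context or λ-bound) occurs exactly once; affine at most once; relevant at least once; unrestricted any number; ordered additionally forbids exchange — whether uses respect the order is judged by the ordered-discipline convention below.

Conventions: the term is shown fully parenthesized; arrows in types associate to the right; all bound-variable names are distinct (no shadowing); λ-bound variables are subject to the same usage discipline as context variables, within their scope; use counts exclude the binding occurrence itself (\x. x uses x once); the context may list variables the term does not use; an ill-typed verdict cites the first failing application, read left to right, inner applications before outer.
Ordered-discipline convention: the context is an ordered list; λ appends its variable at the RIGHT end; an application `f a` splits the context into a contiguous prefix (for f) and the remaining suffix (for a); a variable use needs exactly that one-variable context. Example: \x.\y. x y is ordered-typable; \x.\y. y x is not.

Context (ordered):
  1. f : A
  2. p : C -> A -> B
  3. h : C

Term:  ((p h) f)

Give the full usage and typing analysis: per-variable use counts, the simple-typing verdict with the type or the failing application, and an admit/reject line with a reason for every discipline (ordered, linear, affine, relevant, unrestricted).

variable uses: f=1; p=1; h=1
uses in reading order: p, h, f
typing: the term checks, with type B
ordered: ✗, needs exchange: uses follow p, h, f
linear: ✓, each of f, p, h used exactly once
affine: ✓, no duplicate uses among f, p, h
relevant: ✓, none of f, p, h goes unused
unrestricted: ✓, well-typed at B; no restrictions here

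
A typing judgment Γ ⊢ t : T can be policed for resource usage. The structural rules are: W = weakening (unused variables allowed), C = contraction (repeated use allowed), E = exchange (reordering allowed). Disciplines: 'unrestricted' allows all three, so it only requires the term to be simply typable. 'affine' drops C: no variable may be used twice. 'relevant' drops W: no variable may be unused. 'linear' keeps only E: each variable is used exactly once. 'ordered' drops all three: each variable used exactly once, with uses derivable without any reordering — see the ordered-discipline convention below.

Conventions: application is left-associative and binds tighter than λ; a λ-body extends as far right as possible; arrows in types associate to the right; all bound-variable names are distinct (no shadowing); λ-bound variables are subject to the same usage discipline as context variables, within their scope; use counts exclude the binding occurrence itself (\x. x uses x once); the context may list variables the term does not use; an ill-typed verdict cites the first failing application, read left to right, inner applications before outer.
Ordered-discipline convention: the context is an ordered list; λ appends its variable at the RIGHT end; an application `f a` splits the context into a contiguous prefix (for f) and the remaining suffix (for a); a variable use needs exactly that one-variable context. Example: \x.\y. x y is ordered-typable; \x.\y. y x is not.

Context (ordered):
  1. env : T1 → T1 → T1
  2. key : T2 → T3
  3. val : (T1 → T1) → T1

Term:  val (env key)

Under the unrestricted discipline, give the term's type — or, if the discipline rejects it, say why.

not well-typed under unrestricted — fails simple typing
use counts: env=1, key=1, val=1
use order (left to right): val, env, key
typing: ill-typed: an application expects T1 but receives T2 → T3
across the five disciplines: ordered ✗ | linear ✗ | affine ✗ | relevant ✗ | unrestricted ✗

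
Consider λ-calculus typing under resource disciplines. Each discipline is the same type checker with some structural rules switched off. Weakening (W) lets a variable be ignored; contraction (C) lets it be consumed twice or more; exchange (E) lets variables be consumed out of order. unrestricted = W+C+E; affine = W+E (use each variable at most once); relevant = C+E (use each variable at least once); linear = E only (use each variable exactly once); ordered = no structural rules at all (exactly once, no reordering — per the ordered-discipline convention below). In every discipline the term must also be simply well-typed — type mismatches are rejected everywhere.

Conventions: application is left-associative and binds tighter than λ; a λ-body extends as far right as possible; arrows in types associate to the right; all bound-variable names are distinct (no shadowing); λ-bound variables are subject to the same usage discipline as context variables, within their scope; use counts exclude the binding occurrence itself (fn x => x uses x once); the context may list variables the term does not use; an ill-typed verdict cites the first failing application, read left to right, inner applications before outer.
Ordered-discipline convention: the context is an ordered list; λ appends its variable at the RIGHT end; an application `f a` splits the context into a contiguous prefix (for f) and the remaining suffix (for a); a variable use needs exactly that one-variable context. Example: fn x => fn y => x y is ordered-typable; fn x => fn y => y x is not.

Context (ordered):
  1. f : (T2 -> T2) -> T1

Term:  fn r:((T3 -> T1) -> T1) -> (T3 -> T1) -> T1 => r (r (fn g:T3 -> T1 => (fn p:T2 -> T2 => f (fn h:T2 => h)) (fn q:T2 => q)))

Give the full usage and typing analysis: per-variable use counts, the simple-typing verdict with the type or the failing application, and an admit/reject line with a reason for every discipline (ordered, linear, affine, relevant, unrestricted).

usage: f=1; r (bound)=2; g (bound)=0; p (bound)=0; h (bound)=1; q (bound)=1
left-to-right use order: r, r, f, h, q
typing: well-typed — term : (((T3 -> T1) -> T1) -> (T3 -> T1) -> T1) -> (T3 -> T1) -> T1
ordered: ✗ — r ×2 used more than once (contraction); unused: g, p — weakening required
linear: ✗ — r ×2 used more than once (contraction); unused: g, p — weakening required
affine: ✗ — r ×2 used more than once (contraction)
relevant: ✗ — unused: g, p — weakening required
unrestricted: ✓ — simply typable at (((T3 -> T1) -> T1) -> (T3 -> T1) -> T1) -> (T3 -> T1) -> T1; W, C, E all held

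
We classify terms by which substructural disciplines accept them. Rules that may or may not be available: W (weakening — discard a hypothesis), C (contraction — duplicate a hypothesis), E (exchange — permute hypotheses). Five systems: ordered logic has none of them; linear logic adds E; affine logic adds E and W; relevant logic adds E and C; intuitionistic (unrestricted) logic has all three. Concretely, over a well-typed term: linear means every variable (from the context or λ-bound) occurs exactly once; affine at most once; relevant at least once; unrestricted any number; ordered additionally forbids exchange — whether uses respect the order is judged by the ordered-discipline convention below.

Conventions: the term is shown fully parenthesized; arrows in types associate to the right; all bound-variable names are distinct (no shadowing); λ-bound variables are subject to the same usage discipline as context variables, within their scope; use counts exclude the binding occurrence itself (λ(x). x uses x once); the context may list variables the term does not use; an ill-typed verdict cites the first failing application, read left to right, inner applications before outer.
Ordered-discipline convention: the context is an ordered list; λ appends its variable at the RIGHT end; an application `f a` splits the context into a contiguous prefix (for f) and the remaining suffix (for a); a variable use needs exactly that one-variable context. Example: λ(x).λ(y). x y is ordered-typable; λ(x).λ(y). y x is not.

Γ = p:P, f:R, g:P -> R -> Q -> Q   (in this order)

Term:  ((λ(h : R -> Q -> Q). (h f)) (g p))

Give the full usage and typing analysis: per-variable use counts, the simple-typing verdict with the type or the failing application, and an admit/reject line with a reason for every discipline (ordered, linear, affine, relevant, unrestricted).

use counts: p: 1; f: 1; g: 1; h (λ-bound): 1
left-to-right use order: h, f, g, p
typing: well-typed — term : Q -> Q
ordered: ✗, no contiguous prefix/suffix split fits h, f, g, p
linear: ✓, p, f, g, h: one use apiece
affine: ✓, p, f, g, h: no repeats, contraction unneeded
relevant: ✓, every one of p, f, g, h appears
unrestricted: ✓, type-checks (Q -> Q) and nothing is barred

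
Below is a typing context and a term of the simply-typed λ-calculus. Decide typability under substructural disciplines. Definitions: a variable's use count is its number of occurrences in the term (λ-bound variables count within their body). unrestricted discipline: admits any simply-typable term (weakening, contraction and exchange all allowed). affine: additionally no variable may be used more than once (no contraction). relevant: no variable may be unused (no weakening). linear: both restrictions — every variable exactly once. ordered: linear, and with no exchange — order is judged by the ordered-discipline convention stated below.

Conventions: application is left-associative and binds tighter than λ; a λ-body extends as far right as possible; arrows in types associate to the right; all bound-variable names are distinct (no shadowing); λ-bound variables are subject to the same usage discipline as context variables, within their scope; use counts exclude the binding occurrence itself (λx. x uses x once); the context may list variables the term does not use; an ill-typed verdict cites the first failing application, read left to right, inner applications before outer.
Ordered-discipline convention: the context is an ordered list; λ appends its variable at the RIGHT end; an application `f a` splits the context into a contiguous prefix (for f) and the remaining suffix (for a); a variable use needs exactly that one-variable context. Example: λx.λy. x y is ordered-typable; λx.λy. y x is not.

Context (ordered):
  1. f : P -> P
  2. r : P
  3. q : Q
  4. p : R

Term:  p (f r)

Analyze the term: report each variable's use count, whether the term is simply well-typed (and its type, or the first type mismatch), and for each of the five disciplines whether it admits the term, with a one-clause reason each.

counts: f: 1; r: 1; q: 0; p: 1
use order (left to right): p, f, r
typing: ill-typed: can't apply a value of type R
ordered: ✗, fails simple typing
linear: ✗, a type mismatch blocks all five
affine: ✗, the type mismatch rejects it
relevant: ✗, not simply typable
unrestricted: ✗, fails simple typing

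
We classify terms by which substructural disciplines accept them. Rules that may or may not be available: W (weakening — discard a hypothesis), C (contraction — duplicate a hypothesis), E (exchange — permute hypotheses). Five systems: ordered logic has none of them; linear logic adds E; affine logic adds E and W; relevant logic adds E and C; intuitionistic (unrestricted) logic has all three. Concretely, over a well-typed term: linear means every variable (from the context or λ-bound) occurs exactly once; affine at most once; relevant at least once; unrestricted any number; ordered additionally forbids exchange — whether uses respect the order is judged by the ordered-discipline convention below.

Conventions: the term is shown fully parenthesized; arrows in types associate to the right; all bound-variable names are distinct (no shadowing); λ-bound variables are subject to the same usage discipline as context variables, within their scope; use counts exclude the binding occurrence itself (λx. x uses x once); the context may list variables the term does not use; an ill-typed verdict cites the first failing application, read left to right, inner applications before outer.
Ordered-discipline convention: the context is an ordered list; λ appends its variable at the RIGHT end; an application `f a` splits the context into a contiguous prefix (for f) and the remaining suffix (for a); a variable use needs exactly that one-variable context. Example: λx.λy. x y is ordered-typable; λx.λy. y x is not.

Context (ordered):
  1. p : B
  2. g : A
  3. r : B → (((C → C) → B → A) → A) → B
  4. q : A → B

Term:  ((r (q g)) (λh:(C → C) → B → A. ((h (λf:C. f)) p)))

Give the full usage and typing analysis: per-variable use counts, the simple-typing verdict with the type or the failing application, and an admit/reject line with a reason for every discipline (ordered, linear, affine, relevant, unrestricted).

variable uses: p: 1×; g: 1×; r: 1×; q: 1×; h [bound]: 1×; f [bound]: 1×
left-to-right use order: r, q, g, h, f, p
typing: well-typed — term : B
ordered: ✗, no contiguous prefix/suffix split fits r, q, g, h, f, p
linear: ✓, exactly-once usage across p, g, r, q, h, f
affine: ✓, no duplicate uses among p, g, r, q, h, f
relevant: ✓, none of p, g, r, q, h, f goes unused
unrestricted: ✓, type-checks (B) and nothing is barred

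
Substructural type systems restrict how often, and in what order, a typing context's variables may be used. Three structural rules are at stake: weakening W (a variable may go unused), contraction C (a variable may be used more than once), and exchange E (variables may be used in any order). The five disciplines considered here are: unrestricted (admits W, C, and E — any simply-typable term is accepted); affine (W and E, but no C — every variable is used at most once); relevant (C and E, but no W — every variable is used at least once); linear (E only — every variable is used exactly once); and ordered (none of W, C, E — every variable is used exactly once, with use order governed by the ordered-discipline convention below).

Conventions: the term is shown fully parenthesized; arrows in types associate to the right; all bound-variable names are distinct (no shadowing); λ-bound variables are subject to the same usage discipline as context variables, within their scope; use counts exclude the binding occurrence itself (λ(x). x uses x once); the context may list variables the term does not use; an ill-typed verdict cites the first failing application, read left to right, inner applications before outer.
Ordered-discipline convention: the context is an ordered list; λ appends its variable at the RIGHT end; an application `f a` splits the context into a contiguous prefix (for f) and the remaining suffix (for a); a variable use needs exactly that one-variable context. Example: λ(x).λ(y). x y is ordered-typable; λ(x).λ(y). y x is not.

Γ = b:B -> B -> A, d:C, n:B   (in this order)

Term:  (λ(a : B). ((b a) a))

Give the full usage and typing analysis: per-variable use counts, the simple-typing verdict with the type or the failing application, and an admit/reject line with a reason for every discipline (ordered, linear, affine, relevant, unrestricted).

usage: b: 1, d: 0, n: 0, a (bound): 2
left-to-right use order: b, a, a
typing: well-typed at B -> A
ordered ✗ (needs contraction — a ×2; d, n never used (weakening))
linear ✗ (needs contraction — a ×2; d, n never used (weakening))
affine ✗ (needs contraction — a ×2)
relevant ✗ (d, n never used (weakening))
unrestricted ✓ (typability at B -> A is all that's needed)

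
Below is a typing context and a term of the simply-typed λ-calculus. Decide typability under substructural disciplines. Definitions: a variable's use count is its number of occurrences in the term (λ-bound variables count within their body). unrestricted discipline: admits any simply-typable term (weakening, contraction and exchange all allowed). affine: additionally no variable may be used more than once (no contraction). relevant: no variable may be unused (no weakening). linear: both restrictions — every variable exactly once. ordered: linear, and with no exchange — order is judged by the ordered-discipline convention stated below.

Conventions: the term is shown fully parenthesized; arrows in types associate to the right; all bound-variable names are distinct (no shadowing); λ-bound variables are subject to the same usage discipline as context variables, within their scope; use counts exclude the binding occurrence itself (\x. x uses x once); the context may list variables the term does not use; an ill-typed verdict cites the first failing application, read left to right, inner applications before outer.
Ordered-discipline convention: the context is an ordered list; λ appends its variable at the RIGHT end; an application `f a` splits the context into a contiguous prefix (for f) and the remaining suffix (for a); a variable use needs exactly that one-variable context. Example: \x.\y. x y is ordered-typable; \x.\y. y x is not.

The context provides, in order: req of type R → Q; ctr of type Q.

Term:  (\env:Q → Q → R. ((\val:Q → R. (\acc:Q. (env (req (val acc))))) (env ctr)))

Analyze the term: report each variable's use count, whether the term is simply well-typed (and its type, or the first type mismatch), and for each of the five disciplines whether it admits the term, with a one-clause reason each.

variable uses: req ×1; ctr ×1; env [bound] ×2; val [bound] ×1; acc [bound] ×1
uses in reading order: env, req, val, acc, env, ctr
typing: well-typed — term : (Q → Q → R) → Q → Q → R
ordered ✗ (repeated use of env ×2)
linear ✗ (repeated use of env ×2)
affine ✗ (repeated use of env ×2)
relevant ✓ (req, ctr, env, val, acc: all used, weakening unneeded)
unrestricted ✓ (typability at (Q → Q → R) → Q → Q → R is all that's needed)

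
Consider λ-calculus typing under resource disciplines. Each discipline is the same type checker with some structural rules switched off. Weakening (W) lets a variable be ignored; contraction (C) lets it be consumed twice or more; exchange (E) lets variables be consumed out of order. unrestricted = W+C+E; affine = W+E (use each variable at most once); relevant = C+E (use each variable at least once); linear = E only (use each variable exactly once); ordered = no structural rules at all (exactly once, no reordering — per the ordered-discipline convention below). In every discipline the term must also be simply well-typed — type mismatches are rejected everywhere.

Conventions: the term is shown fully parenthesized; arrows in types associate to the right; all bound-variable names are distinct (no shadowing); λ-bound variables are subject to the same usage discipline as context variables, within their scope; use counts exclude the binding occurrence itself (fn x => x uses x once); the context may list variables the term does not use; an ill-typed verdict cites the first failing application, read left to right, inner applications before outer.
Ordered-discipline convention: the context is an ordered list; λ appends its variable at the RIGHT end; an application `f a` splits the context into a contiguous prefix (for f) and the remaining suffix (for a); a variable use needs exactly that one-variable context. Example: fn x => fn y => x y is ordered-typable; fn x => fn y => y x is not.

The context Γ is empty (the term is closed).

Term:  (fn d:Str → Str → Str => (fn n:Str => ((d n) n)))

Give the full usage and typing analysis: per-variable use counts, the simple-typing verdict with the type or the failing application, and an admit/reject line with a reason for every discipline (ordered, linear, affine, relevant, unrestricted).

variable uses: d (λ-bound)=1, n (λ-bound)=2
uses in reading order: d, n, n
typing: well-typed at (Str → Str → Str) → Str → Str
ordered ✗ (uses contraction: n ×2)
linear ✗ (uses contraction: n ×2)
affine ✗ (uses contraction: n ×2)
relevant ✓ (d, n: all used, weakening unneeded)
unrestricted ✓ (well-typed at (Str → Str → Str) → Str → Str; no restrictions here)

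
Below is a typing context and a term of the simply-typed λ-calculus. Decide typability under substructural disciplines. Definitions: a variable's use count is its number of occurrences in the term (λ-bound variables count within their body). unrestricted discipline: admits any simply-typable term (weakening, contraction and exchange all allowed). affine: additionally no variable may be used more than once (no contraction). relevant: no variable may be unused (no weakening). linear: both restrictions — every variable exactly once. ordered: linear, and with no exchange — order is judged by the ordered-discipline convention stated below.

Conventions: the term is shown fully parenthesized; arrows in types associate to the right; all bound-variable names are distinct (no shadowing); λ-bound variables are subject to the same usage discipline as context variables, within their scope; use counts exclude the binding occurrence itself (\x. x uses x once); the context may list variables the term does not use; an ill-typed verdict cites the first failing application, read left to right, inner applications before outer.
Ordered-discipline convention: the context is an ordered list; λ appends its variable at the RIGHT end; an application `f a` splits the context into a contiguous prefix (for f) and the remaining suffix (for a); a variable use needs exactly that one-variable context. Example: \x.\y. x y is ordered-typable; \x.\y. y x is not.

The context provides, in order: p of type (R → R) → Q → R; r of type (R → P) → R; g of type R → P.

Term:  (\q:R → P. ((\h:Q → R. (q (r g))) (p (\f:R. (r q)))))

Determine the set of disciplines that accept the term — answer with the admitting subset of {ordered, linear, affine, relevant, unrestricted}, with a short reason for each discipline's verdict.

accepted by: unrestricted
variable uses: p ×1, r ×2, g ×1, q [bound] ×2, h [bound] ×0, f [bound] ×0
uses in reading order: q, r, g, p, r, q
typing: well-typed at (R → P) → P
ordered: ✗, needs contraction — r ×2, q ×2; unused: h, f — weakening required
linear: ✗, needs contraction — r ×2, q ×2; unused: h, f — weakening required
affine: ✗, needs contraction — r ×2, q ×2
relevant: ✗, unused: h, f — weakening required
unrestricted: ✓, simply typable at (R → P) → P; W, C, E all held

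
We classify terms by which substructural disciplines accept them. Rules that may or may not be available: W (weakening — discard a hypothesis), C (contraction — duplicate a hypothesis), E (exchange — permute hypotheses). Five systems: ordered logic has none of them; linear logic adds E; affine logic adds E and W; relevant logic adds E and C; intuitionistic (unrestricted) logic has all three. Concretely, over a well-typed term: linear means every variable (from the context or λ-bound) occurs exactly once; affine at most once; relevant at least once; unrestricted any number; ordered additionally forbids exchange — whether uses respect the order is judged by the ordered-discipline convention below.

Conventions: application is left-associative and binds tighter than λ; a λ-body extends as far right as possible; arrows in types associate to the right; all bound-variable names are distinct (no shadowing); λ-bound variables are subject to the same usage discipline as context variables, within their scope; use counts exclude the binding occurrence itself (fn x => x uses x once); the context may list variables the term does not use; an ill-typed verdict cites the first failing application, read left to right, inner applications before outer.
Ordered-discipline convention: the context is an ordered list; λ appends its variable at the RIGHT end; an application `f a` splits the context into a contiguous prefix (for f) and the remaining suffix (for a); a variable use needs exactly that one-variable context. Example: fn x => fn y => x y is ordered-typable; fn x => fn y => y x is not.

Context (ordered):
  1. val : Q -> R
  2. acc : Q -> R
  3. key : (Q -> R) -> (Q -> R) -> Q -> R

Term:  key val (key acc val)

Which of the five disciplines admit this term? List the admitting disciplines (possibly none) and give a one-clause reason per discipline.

admitting disciplines: relevant, unrestricted
counts: val: 2×, acc: 1×, key: 2×
uses in reading order: key, val, key, acc, val
typing: well-typed at Q -> R
ordered: ✗, uses contraction: val ×2, key ×2
linear: ✗, uses contraction: val ×2, key ×2
affine: ✗, uses contraction: val ×2, key ×2
relevant: ✓, at least one use each (val, acc, key)
unrestricted: ✓, typability at Q -> R is all that's needed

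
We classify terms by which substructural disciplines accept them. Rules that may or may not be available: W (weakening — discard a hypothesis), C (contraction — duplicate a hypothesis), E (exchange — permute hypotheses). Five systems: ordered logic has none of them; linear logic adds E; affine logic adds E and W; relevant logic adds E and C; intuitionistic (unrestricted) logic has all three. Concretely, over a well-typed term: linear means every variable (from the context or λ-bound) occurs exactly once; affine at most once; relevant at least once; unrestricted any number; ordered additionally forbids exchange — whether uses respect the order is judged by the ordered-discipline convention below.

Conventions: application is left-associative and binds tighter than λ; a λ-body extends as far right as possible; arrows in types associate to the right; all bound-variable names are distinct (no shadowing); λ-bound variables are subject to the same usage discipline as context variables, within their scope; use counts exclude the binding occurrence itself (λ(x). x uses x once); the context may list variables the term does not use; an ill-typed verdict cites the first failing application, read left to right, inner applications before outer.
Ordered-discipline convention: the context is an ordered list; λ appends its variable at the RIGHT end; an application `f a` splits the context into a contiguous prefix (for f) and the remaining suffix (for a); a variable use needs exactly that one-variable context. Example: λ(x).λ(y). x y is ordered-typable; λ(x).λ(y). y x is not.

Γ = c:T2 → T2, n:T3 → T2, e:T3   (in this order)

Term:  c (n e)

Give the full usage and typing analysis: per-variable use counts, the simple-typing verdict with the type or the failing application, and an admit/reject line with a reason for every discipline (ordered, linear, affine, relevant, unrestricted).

usage: c: 1×, n: 1×, e: 1×
uses in reading order: c, n, e
typing: well-typed at T2
ordered: ✓ — c, n, e: once each, no exchange needed
linear: ✓ — single use per variable (c, n, e)
affine: ✓ — c, n, e: no repeats, contraction unneeded
relevant: ✓ — none of c, n, e goes unused
unrestricted: ✓ — typability at T2 is all that's needed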